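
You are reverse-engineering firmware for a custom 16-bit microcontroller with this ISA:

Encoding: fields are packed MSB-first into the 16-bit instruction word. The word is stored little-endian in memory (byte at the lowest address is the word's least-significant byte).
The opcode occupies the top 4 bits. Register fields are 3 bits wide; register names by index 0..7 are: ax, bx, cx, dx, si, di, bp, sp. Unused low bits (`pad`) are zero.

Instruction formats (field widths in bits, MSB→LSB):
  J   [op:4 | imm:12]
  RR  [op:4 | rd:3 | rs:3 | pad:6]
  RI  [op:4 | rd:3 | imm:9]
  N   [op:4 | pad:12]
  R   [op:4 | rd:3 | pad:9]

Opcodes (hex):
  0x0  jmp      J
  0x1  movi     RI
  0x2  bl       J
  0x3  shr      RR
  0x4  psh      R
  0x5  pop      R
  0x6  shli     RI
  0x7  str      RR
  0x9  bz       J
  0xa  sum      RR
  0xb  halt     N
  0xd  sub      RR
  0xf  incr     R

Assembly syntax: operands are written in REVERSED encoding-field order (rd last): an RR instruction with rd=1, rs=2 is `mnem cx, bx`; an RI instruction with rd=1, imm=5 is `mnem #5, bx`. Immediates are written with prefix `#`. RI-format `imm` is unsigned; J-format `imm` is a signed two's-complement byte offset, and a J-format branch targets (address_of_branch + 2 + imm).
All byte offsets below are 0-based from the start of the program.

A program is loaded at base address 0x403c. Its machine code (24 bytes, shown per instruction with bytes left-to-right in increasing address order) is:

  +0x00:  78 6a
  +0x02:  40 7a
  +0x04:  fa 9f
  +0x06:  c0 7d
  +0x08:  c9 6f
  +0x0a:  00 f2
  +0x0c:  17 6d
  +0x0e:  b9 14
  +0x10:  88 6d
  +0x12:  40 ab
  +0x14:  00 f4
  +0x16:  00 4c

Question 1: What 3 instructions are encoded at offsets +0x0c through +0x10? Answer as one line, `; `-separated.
[0c] 17 6d → 0x6d17
  top 4b → 0x6 → shli [RI]
  rd@[11:9]=0x6 ⇒ bp
  imm@[8:0]=0x117 ⇒ #279
[0e] b9 14 → 0x14b9
  top 4b → 0x1 → movi [RI]
  rd@[11:9]=0x2 ⇒ cx
  imm@[8:0]=0xb9 ⇒ #185
[10] 88 6d → 0x6d88
  top 4b → 0x6 → shli [RI]
  rd@[11:9]=0x6 ⇒ bp
  imm@[8:0]=0x188 ⇒ #392

shli #279, bp; movi #185, cx; shli #392, bp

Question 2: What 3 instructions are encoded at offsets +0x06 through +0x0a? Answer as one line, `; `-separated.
[06] c0 7d → 0x7dc0
  opcode bits[15:12]=0x7: str/RR
  rd@[11:9]=0x6 ⇒ bp
  rs@[8:6]=0x7 ⇒ sp
[08] c9 6f → 0x6fc9
  opcode bits[15:12]=0x6: shli/RI
  rd@[11:9]=0x7 ⇒ sp
  imm@[8:0]=0x1c9 ⇒ #457
[0a] 00 f2 → 0xf200
  opcode bits[15:12]=0xf: incr/R
  rd@[11:9]=0x1 ⇒ bx

str sp, bp; shli #457, sp; incr bx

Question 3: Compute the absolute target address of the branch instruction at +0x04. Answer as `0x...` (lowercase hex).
0x403c

+0x04: fa 9f ⇒ word 0x9ffa (little)
  opcode bits[15:12]=0x9: bz/J
  imm: (w>>0)&0xfff=0xffa (s12→-6) → #-6
  target = base 0x403c + off 0x04 + 2 + imm -6 = 0x403c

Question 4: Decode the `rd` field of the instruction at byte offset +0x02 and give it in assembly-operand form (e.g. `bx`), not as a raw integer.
+0x02: 40 7a ⇒ word 0x7a40 (little)
  op=0x7a40>>12=0x7 ⇒ str (RR)
  rd: (w>>9)&0x7=0x5 → di
  rs: (w>>6)&0x7=0x1 → bx

di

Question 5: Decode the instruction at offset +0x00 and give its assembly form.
+0x00: 78 6a ⇒ word 0x6a78 (little)
  op=0x6a78>>12=0x6 ⇒ shli (RI)
  rd: (w>>9)&0x7=0x5 → di
  imm: (w>>0)&0x1ff=0x78 → #120

shli #120, di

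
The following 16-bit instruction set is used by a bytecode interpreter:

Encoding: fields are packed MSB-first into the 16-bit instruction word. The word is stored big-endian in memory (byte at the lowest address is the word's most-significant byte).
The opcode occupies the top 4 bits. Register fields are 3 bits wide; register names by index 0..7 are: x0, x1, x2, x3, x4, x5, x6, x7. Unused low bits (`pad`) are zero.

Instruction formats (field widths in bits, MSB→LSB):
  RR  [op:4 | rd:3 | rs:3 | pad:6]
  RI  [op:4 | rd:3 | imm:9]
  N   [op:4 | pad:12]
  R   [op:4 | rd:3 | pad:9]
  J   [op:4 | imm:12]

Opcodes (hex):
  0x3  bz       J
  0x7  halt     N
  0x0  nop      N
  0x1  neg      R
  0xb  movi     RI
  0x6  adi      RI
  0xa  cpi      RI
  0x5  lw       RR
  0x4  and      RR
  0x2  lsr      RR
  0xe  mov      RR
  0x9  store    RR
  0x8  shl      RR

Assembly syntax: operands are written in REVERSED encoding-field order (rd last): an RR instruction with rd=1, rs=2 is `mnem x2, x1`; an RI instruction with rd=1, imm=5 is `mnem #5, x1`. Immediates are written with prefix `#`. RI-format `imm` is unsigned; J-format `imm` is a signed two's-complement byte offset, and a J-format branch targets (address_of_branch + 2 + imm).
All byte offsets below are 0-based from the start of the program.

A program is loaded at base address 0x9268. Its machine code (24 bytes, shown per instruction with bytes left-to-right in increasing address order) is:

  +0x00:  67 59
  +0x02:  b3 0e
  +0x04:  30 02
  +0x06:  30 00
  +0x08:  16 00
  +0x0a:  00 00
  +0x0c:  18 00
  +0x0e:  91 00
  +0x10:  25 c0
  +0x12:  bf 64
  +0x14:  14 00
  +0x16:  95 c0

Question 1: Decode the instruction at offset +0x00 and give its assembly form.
off 0x00: read 67 59 as big → 0x6759
  opcode bits[15:12]=0x6: adi/RI
  rd: (w>>9)&0x7=0x3 → x3
  imm: (w>>0)&0x1ff=0x159 → #345

adi #345, x3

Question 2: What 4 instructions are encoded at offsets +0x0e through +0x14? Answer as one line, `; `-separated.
+0x0e: 91 00 ⇒ word 0x9100 (big)
  opcode bits[15:12]=0x9: store/RR
  rd: (w>>9)&0x7=0x0 → x0
  rs: (w>>6)&0x7=0x4 → x4
+0x10: 25 c0 ⇒ word 0x25c0 (big)
  opcode bits[15:12]=0x2: lsr/RR
  rd: (w>>9)&0x7=0x2 → x2
  rs: (w>>6)&0x7=0x7 → x7
+0x12: bf 64 ⇒ word 0xbf64 (big)
  opcode bits[15:12]=0xb: movi/RI
  rd: (w>>9)&0x7=0x7 → x7
  imm: (w>>0)&0x1ff=0x164 → #356
+0x14: 14 00 ⇒ word 0x1400 (big)
  opcode bits[15:12]=0x1: neg/R
  rd: (w>>9)&0x7=0x2 → x2

store x4, x0; lsr x7, x2; movi #356, x7; neg x2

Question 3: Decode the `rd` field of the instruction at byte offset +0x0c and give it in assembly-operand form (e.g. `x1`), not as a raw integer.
x4

[0c] 18 00 → 0x1800
  opcode bits[15:12]=0x1: neg/R
  [11:9] rd=4 = x4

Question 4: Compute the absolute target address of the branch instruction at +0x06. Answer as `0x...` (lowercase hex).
+0x06: 30 00 ⇒ word 0x3000 (big)
  op=0x3000>>12=0x3 ⇒ bz (J)
  imm@[11:0]=0x0 ⇒ #0
  target = base 0x9268 + off 0x06 + 2 + imm 0 = 0x9270

0x9270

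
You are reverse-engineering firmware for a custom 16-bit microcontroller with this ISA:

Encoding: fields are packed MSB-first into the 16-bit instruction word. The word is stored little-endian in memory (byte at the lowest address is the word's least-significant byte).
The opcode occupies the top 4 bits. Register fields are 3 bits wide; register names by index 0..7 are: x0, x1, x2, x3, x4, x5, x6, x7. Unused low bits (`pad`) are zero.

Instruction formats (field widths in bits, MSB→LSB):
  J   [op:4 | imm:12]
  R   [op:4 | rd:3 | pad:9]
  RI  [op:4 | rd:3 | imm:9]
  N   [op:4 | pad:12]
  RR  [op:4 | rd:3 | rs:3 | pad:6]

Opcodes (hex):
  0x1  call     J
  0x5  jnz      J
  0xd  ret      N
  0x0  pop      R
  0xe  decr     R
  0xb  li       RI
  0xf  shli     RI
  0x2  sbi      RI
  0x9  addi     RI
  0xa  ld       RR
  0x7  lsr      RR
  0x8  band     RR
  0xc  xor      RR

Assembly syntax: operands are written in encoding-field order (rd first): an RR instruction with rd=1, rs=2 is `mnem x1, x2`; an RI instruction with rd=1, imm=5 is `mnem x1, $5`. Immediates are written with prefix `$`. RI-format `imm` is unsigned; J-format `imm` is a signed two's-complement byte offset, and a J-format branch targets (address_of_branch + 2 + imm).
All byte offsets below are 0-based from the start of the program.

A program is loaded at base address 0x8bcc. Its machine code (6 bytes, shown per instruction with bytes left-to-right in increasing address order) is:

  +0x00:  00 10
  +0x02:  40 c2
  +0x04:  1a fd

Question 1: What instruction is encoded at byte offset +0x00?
off 0x00: read 00 10 as little → 0x1000
  op=0x1000>>12=0x1 ⇒ call (J)
  imm: (w>>0)&0xfff=0x0 → $0

call $0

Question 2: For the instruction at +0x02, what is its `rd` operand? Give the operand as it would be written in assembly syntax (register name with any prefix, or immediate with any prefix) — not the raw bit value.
x1

+0x02: 40 c2 ⇒ word 0xc240 (little)
  opcode bits[15:12]=0xc: xor/RR
  rd@[11:9]=0x1 ⇒ x1
  rs@[8:6]=0x1 ⇒ x1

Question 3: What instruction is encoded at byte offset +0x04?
+0x04: 1a fd ⇒ word 0xfd1a (little)
  opcode bits[15:12]=0xf: shli/RI
  [11:9] rd=6 = x6
  [8:0] imm=282 = $282

shli x6, $282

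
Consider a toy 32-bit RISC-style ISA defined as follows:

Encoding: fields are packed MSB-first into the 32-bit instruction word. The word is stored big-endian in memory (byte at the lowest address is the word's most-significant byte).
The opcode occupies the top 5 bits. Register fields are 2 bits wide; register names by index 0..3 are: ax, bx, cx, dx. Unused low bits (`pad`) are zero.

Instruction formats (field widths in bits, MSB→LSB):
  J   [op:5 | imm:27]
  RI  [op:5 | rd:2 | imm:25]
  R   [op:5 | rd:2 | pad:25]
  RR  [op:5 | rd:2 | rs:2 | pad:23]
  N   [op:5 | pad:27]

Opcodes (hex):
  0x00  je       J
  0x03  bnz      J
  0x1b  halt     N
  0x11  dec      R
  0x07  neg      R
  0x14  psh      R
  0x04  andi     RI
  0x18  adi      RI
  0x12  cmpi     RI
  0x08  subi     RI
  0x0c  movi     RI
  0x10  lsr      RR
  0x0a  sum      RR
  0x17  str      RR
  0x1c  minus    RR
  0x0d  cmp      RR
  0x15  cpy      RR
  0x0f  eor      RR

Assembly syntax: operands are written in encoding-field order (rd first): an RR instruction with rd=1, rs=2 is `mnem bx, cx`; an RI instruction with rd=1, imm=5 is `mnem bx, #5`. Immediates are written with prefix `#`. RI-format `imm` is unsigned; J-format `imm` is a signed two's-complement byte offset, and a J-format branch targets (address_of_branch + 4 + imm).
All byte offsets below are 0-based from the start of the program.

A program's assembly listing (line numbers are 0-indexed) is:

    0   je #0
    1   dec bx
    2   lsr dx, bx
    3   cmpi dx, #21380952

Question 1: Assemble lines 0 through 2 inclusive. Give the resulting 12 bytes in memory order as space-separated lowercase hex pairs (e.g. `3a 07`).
0. je fields op=0x0:5|imm=0:27 → word 00000000h → 00 00 00 00
1. dec fields op=0x11:5|rd=1:2|pad=0:25 → word 8a000000h → 8a 00 00 00
2. lsr fields op=0x10:5|rd=3:2|rs=1:2|pad=0:23 → word 86800000h → 86 80 00 00

00 00 00 00 8a 00 00 00 86 80 00 00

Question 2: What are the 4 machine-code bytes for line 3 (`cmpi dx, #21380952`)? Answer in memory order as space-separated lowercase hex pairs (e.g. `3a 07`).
line 3 (cmpi): pack op=0x12:5|rd=3:2|imm=21380952:25 = 0x97463f58; big→ 97 46 3f 58

97 46 3f 58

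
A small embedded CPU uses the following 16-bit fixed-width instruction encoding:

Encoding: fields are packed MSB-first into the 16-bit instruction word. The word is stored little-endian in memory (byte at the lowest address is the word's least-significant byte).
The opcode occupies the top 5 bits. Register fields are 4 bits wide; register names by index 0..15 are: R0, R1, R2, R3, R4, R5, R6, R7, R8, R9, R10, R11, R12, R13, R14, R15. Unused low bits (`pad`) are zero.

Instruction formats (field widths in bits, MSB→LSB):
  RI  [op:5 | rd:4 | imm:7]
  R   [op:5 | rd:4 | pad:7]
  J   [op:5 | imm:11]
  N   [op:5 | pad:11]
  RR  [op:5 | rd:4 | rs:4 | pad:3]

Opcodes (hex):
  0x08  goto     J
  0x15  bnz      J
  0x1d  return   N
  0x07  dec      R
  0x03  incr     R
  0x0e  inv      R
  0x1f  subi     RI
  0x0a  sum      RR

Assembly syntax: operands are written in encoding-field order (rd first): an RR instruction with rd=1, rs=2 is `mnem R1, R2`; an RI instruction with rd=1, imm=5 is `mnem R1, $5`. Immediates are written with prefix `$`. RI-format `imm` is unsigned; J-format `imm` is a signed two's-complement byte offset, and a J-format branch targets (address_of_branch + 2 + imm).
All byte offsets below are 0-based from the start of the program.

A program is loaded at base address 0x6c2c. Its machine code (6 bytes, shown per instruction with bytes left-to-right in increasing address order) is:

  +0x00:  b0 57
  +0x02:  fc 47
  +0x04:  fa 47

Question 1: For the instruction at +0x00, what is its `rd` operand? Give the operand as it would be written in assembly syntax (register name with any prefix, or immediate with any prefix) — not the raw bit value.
R15

+0x00: b0 57 ⇒ word 0x57b0 (little)
  opcode bits[15:11]=0xa: sum/RR
  [10:7] rd=15 = R15
  [6:3] rs=6 = R6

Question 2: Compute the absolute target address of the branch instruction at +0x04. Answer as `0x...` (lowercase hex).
+0x04: fa 47 ⇒ word 0x47fa (little)
  opcode bits[15:11]=0x8: goto/J
  imm@[10:0]=0x7fa (s11→-6) ⇒ $-6
  target = base 0x6c2c + off 0x04 + 2 + imm -6 = 0x6c2c

0x6c2c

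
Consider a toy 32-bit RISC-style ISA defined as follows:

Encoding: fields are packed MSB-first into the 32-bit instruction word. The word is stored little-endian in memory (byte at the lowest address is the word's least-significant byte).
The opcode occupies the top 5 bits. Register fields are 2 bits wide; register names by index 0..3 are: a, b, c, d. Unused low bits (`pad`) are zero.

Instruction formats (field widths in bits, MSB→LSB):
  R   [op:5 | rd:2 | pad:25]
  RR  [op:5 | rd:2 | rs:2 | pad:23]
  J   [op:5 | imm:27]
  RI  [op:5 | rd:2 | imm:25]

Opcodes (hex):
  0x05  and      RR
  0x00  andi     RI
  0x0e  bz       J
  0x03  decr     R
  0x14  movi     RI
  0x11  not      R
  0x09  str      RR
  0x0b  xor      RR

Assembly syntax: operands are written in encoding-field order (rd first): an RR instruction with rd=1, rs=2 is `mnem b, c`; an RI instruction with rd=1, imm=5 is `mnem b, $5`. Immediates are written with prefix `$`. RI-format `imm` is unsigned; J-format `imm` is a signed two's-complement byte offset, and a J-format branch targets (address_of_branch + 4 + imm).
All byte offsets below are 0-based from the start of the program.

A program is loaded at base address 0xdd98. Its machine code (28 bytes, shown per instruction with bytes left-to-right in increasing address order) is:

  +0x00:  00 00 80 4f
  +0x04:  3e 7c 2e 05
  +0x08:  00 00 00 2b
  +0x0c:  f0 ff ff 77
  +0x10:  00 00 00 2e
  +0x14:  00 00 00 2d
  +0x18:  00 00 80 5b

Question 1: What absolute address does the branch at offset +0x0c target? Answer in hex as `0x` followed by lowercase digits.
[0c] f0 ff ff 77 → 0x77fffff0
  top 5b → 0xe → bz [J]
  imm: (w>>0)&0x7ffffff=0x7fffff0 (s27→-16) → $-16
  target = base 0xdd98 + off 0x0c + 4 + imm -16 = 0xdd98

0xdd98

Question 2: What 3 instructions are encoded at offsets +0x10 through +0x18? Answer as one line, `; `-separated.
and d, a; and c, c; xor b, d

@+10  little-endian(00 00 00 2e) = 0x2e000000
  op=0x2e000000>>27=0x5 ⇒ and (RR)
  [26:25] rd=3 = d
  [24:23] rs=0 = a
@+14  little-endian(00 00 00 2d) = 0x2d000000
  op=0x2d000000>>27=0x5 ⇒ and (RR)
  [26:25] rd=2 = c
  [24:23] rs=2 = c
@+18  little-endian(00 00 80 5b) = 0x5b800000
  op=0x5b800000>>27=0xb ⇒ xor (RR)
  [26:25] rd=1 = b
  [24:23] rs=3 = d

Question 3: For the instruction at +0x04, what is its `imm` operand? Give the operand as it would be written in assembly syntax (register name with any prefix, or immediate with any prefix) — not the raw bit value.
off 0x04: read 3e 7c 2e 05 as little → 0x052e7c3e
  top 5b → 0x0 → andi [RI]
  [26:25] rd=2 = c
  [24:0] imm=19823678 = $19823678

$19823678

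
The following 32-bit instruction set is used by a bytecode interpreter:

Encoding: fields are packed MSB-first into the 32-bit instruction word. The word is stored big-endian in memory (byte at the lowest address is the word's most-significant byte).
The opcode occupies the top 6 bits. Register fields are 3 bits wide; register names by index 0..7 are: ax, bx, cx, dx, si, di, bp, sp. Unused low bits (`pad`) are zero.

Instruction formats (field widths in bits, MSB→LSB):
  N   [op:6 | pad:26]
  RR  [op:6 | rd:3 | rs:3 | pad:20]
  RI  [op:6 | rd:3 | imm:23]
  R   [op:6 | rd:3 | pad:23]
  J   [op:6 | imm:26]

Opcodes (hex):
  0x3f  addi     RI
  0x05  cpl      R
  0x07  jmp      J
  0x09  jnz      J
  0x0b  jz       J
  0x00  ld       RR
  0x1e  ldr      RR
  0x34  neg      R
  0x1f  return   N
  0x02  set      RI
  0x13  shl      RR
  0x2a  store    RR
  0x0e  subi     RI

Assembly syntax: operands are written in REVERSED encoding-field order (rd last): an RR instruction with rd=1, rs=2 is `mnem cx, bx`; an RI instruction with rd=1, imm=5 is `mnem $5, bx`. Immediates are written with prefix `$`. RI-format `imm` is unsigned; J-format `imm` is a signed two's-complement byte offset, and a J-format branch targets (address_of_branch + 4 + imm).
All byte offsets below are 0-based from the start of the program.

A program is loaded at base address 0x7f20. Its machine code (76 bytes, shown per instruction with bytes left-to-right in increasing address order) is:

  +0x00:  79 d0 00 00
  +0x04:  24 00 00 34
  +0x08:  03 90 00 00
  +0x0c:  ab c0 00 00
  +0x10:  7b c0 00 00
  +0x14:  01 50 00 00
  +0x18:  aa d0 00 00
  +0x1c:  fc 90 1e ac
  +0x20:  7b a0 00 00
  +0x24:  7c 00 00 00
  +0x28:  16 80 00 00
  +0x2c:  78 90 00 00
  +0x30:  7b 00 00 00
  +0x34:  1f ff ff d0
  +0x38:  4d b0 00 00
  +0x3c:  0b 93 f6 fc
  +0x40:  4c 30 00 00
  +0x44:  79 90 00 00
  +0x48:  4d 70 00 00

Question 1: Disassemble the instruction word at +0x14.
ld di, cx

off 0x14: read 01 50 00 00 as big → 0x01500000
  op=0x01500000>>26=0x0 ⇒ ld (RR)
  [25:23] rd=2 = cx
  [22:20] rs=5 = di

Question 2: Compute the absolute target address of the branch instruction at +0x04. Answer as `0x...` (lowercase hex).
0x7f5c

off 0x04: read 24 00 00 34 as big → 0x24000034
  opcode bits[31:26]=0x9: jnz/J
  imm@[25:0]=0x34 ⇒ $52
  target = base 0x7f20 + off 0x04 + 4 + imm 52 = 0x7f5c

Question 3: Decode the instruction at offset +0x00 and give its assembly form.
off 0x00: read 79 d0 00 00 as big → 0x79d00000
  top 6b → 0x1e → ldr [RR]
  rd@[25:23]=0x3 ⇒ dx
  rs@[22:20]=0x5 ⇒ di

ldr di, dx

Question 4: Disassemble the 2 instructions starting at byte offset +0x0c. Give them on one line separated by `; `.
store si, sp; ldr si, sp

@+0c  big-endian(ab c0 00 00) = 0xabc00000
  opcode bits[31:26]=0x2a: store/RR
  rd@[25:23]=0x7 ⇒ sp
  rs@[22:20]=0x4 ⇒ si
@+10  big-endian(7b c0 00 00) = 0x7bc00000
  opcode bits[31:26]=0x1e: ldr/RR
  rd@[25:23]=0x7 ⇒ sp
  rs@[22:20]=0x4 ⇒ si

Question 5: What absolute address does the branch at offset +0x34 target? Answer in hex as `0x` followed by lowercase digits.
0x7f28

+0x34: 1f ff ff d0 ⇒ word 0x1fffffd0 (big)
  top 6b → 0x7 → jmp [J]
  imm@[25:0]=0x3ffffd0 (s26→-48) ⇒ $-48
  target = base 0x7f20 + off 0x34 + 4 + imm -48 = 0x7f28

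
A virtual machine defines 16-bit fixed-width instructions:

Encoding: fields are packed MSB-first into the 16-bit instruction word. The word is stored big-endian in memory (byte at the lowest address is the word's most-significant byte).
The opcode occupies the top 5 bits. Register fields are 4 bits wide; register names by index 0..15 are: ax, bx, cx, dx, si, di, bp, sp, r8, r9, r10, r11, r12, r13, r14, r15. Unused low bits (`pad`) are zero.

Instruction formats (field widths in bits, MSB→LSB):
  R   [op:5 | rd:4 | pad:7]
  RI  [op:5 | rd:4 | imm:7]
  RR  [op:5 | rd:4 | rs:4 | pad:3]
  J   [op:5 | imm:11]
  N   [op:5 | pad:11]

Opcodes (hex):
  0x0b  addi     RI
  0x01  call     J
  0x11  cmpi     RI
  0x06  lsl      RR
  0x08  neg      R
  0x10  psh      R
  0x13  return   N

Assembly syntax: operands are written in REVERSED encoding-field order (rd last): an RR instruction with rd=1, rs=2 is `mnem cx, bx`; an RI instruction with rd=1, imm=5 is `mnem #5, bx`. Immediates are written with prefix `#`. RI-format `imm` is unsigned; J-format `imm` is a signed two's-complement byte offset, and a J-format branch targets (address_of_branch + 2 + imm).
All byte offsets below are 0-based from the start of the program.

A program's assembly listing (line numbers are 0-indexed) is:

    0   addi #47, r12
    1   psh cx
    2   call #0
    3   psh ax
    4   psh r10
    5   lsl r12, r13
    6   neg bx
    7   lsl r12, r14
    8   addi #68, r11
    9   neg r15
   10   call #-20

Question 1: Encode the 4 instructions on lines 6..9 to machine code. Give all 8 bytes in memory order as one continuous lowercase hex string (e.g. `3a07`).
L6: neg op=0x8:5|rd=1:4|pad=0:7 ⇒ 0x4080 ⇒ big 40 80
L7: lsl op=0x6:5|rd=14:4|rs=12:4|pad=0:3 ⇒ 0x3760 ⇒ big 37 60
L8: addi op=0xb:5|rd=11:4|imm=68:7 ⇒ 0x5dc4 ⇒ big 5d c4
L9: neg op=0x8:5|rd=15:4|pad=0:7 ⇒ 0x4780 ⇒ big 47 80

408037605dc44780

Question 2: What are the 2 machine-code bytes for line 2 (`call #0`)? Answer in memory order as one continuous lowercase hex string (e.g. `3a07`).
2. call fields op=0x1:5|imm=0:11 → word 0800h → 08 00

0800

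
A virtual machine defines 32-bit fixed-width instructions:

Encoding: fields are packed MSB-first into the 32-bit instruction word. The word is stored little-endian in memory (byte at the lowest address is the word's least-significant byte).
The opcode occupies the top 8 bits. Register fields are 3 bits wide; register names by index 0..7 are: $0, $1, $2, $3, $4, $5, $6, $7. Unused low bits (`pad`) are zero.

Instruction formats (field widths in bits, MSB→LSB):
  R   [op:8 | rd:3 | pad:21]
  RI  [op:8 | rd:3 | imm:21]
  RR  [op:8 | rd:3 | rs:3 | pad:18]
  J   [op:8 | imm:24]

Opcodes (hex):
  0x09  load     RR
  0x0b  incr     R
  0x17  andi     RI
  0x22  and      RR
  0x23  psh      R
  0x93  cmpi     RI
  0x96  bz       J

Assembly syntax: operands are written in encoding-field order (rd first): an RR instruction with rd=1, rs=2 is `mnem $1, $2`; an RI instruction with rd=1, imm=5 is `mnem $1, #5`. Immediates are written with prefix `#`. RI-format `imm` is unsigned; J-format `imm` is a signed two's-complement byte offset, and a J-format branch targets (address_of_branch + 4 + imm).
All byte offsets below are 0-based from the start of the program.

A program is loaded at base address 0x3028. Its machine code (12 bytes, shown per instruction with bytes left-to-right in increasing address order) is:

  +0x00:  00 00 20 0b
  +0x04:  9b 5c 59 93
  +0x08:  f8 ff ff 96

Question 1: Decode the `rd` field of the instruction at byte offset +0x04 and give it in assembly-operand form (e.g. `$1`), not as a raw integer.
[04] 9b 5c 59 93 → 0x93595c9b
  top 8b → 0x93 → cmpi [RI]
  [23:21] rd=2 = $2
  [20:0] imm=1662107 = #1662107

$2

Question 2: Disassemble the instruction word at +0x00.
off 0x00: read 00 00 20 0b as little → 0x0b200000
  top 8b → 0xb → incr [R]
  rd: (w>>21)&0x7=0x1 → $1

incr $1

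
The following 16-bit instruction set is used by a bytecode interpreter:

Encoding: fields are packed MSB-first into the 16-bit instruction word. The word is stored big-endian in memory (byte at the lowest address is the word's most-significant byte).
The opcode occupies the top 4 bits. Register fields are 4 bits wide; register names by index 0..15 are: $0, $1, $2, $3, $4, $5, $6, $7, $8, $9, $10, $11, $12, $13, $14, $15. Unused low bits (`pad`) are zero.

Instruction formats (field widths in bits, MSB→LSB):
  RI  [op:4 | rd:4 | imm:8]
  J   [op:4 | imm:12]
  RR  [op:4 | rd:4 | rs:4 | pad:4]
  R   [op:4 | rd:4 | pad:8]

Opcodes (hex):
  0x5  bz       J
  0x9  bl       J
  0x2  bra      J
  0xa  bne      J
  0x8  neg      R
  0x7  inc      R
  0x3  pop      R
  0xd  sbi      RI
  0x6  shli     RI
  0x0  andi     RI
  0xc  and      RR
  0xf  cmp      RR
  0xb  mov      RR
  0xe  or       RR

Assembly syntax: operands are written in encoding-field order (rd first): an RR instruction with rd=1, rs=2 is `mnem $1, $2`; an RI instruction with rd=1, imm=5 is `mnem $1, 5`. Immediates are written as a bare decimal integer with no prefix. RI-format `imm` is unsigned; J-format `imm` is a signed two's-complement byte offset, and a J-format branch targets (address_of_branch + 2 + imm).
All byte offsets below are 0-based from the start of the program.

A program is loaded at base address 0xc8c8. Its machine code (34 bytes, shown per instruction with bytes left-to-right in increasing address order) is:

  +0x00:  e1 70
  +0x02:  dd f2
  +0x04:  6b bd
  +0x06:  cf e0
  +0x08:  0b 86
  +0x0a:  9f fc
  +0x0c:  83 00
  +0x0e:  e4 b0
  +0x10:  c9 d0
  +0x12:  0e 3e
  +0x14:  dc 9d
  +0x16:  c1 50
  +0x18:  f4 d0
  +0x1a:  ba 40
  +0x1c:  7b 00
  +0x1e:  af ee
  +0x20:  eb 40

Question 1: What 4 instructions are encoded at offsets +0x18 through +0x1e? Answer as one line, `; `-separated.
cmp $4, $13; mov $10, $4; inc $11; bne -18

[18] f4 d0 → 0xf4d0
  opcode bits[15:12]=0xf: cmp/RR
  rd@[11:8]=0x4 ⇒ $4
  rs@[7:4]=0xd ⇒ $13
[1a] ba 40 → 0xba40
  opcode bits[15:12]=0xb: mov/RR
  rd@[11:8]=0xa ⇒ $10
  rs@[7:4]=0x4 ⇒ $4
[1c] 7b 00 → 0x7b00
  opcode bits[15:12]=0x7: inc/R
  rd@[11:8]=0xb ⇒ $11
[1e] af ee → 0xafee
  opcode bits[15:12]=0xa: bne/J
  imm@[11:0]=0xfee (s12→-18) ⇒ -18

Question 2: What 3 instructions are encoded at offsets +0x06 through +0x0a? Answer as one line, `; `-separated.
@+06  big-endian(cf e0) = 0xcfe0
  top 4b → 0xc → and [RR]
  rd@[11:8]=0xf ⇒ $15
  rs@[7:4]=0xe ⇒ $14
@+08  big-endian(0b 86) = 0x0b86
  top 4b → 0x0 → andi [RI]
  rd@[11:8]=0xb ⇒ $11
  imm@[7:0]=0x86 ⇒ 134
@+0a  big-endian(9f fc) = 0x9ffc
  top 4b → 0x9 → bl [J]
  imm@[11:0]=0xffc (s12→-4) ⇒ -4

and $15, $14; andi $11, 134; bl -4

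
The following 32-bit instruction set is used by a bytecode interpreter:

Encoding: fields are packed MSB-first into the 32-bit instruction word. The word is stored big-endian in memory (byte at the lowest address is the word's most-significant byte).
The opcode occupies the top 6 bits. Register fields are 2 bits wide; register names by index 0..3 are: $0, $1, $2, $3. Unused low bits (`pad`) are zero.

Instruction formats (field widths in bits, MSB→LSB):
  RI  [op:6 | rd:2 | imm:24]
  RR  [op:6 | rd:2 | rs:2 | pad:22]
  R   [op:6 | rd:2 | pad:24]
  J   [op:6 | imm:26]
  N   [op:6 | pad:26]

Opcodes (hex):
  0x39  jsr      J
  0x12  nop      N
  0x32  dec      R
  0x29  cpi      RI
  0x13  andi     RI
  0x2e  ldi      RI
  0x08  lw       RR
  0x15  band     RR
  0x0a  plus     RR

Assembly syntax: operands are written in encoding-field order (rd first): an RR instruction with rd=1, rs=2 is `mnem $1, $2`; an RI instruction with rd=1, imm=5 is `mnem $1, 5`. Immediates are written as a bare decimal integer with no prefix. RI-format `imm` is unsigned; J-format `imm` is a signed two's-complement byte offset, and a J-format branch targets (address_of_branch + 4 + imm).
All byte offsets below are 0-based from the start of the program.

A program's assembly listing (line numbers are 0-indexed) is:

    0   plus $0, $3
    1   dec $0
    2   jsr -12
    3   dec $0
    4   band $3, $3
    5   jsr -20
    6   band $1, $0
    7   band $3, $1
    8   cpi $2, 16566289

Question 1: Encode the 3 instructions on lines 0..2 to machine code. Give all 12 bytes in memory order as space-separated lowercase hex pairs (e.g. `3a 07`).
28 c0 00 00 c8 00 00 00 e7 ff ff f4

L0: plus op=0xa:6|rd=0:2|rs=3:2|pad=0:22 ⇒ 0x28c00000 ⇒ big 28 c0 00 00
L1: dec op=0x32:6|rd=0:2|pad=0:24 ⇒ 0xc8000000 ⇒ big c8 00 00 00
L2: jsr op=0x39:6|imm=-12:26 ⇒ 0xe7fffff4 ⇒ big e7 ff ff f4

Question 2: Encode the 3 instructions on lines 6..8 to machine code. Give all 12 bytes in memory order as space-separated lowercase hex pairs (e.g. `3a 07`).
L6: band op=0x15:6|rd=1:2|rs=0:2|pad=0:22 ⇒ 0x55000000 ⇒ big 55 00 00 00
L7: band op=0x15:6|rd=3:2|rs=1:2|pad=0:22 ⇒ 0x57400000 ⇒ big 57 40 00 00
L8: cpi op=0x29:6|rd=2:2|imm=16566289:24 ⇒ 0xa6fcc811 ⇒ big a6 fc c8 11

55 00 00 00 57 40 00 00 a6 fc c8 11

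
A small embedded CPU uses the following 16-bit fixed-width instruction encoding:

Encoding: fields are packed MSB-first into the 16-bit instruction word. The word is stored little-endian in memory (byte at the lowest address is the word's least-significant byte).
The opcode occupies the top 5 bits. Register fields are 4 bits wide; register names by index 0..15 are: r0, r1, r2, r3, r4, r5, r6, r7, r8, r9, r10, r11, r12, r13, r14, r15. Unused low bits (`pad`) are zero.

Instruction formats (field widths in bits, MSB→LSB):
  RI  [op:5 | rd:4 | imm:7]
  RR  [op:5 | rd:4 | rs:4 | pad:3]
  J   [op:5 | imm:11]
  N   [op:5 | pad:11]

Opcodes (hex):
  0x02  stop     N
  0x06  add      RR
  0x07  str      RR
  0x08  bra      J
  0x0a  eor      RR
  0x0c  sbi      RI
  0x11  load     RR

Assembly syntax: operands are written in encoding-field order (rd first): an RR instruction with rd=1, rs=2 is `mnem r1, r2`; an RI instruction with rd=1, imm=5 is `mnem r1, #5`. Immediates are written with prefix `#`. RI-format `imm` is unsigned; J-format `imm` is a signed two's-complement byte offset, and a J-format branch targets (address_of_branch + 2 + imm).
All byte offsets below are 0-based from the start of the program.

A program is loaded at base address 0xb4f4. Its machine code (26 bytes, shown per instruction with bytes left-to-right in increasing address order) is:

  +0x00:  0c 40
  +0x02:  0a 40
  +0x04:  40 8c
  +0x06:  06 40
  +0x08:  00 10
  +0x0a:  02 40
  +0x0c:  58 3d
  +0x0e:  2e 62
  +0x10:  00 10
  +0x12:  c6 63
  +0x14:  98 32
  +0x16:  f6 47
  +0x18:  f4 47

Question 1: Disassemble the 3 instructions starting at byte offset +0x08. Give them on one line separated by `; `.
off 0x08: read 00 10 as little → 0x1000
  op=0x1000>>11=0x2 ⇒ stop (N)
off 0x0a: read 02 40 as little → 0x4002
  op=0x4002>>11=0x8 ⇒ bra (J)
  [10:0] imm=2 = #2
off 0x0c: read 58 3d as little → 0x3d58
  op=0x3d58>>11=0x7 ⇒ str (RR)
  [10:7] rd=10 = r10
  [6:3] rs=11 = r11

stop; bra #2; str r10, r11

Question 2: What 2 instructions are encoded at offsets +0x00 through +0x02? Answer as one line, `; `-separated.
bra #12; bra #10

off 0x00: read 0c 40 as little → 0x400c
  top 5b → 0x8 → bra [J]
  [10:0] imm=12 = #12
off 0x02: read 0a 40 as little → 0x400a
  top 5b → 0x8 → bra [J]
  [10:0] imm=10 = #10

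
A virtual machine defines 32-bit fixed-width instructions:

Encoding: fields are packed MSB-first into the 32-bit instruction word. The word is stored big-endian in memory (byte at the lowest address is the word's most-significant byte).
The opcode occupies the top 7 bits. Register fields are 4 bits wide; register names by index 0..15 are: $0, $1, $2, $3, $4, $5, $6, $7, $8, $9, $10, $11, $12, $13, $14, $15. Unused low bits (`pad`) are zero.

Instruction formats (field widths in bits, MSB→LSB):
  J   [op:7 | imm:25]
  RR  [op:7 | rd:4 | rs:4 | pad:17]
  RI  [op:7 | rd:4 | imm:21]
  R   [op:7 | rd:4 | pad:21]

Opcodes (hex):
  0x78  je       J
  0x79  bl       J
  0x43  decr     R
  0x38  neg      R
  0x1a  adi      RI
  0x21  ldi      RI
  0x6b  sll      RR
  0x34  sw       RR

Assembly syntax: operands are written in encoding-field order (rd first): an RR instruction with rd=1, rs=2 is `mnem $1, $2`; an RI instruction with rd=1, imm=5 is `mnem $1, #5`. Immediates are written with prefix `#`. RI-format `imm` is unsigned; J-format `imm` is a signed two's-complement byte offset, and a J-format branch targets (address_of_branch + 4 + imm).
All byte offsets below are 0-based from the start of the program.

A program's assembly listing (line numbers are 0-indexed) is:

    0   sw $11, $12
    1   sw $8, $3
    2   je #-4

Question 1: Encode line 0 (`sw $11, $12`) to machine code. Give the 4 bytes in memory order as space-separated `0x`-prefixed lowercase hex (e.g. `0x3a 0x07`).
0x69 0x78 0x00 0x00

L0: sw op=0x34:7|rd=11:4|rs=12:4|pad=0:17 ⇒ 0x69780000 ⇒ big 69 78 00 00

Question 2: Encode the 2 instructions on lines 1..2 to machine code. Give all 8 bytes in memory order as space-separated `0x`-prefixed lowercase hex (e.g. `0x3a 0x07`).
L1: sw op=0x34:7|rd=8:4|rs=3:4|pad=0:17 ⇒ 0x69060000 ⇒ big 69 06 00 00
L2: je op=0x78:7|imm=-4:25 ⇒ 0xf1fffffc ⇒ big f1 ff ff fc

0x69 0x06 0x00 0x00 0xf1 0xff 0xff 0xfc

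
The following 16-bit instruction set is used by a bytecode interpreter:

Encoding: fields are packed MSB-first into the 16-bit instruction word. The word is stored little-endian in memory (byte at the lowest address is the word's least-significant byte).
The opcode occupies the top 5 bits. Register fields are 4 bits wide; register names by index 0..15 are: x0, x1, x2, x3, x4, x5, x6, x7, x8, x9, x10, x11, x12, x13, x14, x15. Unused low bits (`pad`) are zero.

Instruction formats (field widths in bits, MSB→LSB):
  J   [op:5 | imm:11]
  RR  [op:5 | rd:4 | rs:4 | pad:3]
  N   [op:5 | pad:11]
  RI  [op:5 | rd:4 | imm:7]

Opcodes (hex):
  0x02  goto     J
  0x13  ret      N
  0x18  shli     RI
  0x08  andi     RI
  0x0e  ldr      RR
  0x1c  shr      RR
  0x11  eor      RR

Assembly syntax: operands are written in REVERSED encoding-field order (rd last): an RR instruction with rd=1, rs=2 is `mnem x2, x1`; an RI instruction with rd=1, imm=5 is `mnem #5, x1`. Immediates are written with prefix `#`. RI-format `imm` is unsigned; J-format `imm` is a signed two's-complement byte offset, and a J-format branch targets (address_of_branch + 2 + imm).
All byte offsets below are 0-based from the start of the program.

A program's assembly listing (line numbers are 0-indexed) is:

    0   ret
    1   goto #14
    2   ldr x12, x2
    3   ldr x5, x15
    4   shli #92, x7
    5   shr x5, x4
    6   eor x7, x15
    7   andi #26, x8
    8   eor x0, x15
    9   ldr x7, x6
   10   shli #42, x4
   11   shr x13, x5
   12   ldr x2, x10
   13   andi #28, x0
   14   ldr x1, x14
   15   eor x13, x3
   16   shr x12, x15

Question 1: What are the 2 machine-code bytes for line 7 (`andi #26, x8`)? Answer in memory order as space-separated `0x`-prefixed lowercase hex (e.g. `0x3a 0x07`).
L7: andi op=0x8:5|rd=8:4|imm=26:7 ⇒ 0x441a ⇒ little 1a 44

0x1a 0x44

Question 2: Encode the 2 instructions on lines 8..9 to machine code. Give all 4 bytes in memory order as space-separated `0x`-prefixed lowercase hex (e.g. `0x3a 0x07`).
8. eor fields op=0x11:5|rd=15:4|rs=0:4|pad=0:3 → word 8f80h → 80 8f
9. ldr fields op=0xe:5|rd=6:4|rs=7:4|pad=0:3 → word 7338h → 38 73

0x80 0x8f 0x38 0x73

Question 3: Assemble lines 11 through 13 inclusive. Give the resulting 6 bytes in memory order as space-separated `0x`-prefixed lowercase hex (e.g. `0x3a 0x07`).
L11: shr op=0x1c:5|rd=5:4|rs=13:4|pad=0:3 ⇒ 0xe2e8 ⇒ little e8 e2
L12: ldr op=0xe:5|rd=10:4|rs=2:4|pad=0:3 ⇒ 0x7510 ⇒ little 10 75
L13: andi op=0x8:5|rd=0:4|imm=28:7 ⇒ 0x401c ⇒ little 1c 40

0xe8 0xe2 0x10 0x75 0x1c 0x40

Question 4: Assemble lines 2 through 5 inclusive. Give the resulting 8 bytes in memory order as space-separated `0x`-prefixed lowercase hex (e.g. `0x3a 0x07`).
0x60 0x71 0xa8 0x77 0xdc 0xc3 0x28 0xe2

L2: ldr op=0xe:5|rd=2:4|rs=12:4|pad=0:3 ⇒ 0x7160 ⇒ little 60 71
L3: ldr op=0xe:5|rd=15:4|rs=5:4|pad=0:3 ⇒ 0x77a8 ⇒ little a8 77
L4: shli op=0x18:5|rd=7:4|imm=92:7 ⇒ 0xc3dc ⇒ little dc c3
L5: shr op=0x1c:5|rd=4:4|rs=5:4|pad=0:3 ⇒ 0xe228 ⇒ little 28 e2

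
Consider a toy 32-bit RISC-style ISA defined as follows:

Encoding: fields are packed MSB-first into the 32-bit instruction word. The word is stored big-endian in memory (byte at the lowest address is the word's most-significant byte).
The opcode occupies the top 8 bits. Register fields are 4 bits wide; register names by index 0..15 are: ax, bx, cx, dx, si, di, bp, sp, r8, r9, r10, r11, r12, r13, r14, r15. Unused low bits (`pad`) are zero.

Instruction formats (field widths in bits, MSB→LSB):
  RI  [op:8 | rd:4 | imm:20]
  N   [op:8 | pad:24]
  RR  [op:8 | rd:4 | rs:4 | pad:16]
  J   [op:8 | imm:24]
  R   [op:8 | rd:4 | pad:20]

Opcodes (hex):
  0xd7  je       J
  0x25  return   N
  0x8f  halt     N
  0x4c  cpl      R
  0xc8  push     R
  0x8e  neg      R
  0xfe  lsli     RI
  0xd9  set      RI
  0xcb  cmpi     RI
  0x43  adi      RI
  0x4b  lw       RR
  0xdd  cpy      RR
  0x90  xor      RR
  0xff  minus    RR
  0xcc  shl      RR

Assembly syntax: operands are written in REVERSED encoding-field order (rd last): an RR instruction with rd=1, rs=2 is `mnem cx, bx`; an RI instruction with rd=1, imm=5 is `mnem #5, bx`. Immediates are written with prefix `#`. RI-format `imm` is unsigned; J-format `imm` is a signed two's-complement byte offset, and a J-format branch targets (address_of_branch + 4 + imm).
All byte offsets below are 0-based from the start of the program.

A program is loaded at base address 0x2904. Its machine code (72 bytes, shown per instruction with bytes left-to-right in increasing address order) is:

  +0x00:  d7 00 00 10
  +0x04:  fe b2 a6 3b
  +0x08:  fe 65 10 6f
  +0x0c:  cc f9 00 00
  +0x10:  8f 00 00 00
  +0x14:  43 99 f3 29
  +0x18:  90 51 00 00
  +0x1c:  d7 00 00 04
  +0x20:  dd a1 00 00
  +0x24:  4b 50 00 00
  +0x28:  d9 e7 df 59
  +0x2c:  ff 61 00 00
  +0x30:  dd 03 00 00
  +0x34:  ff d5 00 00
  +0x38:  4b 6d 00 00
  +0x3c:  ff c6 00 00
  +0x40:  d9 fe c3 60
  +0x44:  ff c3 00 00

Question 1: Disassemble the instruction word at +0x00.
je #16

+0x00: d7 00 00 10 ⇒ word 0xd7000010 (big)
  opcode bits[31:24]=0xd7: je/J
  [23:0] imm=16 = #16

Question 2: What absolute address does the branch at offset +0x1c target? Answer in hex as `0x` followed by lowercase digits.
@+1c  big-endian(d7 00 00 04) = 0xd7000004
  opcode bits[31:24]=0xd7: je/J
  imm@[23:0]=0x4 ⇒ #4
  target = base 0x2904 + off 0x1c + 4 + imm 4 = 0x2928

0x2928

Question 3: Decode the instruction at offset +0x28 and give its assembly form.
+0x28: d9 e7 df 59 ⇒ word 0xd9e7df59 (big)
  op=0xd9e7df59>>24=0xd9 ⇒ set (RI)
  [23:20] rd=14 = r14
  [19:0] imm=515929 = #515929

set #515929, r14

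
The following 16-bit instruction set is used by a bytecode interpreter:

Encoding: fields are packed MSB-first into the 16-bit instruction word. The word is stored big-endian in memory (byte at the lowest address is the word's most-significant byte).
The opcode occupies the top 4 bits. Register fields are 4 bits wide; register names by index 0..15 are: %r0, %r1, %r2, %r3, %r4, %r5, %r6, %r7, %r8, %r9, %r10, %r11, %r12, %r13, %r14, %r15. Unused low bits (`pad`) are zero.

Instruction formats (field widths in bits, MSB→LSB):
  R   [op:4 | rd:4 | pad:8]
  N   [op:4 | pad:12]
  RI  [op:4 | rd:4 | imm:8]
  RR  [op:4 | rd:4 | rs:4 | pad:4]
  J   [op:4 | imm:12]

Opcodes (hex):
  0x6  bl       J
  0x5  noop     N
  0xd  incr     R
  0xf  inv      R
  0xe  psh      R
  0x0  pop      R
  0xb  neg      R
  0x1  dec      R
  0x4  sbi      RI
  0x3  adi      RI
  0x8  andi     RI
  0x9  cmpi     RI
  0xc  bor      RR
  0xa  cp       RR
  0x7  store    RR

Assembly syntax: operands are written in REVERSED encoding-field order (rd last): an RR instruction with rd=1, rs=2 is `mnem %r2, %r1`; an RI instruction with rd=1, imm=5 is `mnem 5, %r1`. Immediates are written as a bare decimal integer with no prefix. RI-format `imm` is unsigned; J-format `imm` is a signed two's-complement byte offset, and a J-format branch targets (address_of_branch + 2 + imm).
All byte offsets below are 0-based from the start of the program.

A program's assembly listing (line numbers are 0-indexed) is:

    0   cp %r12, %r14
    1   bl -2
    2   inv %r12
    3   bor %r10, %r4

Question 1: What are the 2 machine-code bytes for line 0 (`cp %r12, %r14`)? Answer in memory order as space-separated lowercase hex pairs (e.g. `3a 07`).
L0: cp op=0xa:4|rd=14:4|rs=12:4|pad=0:4 ⇒ 0xaec0 ⇒ big ae c0

ae c0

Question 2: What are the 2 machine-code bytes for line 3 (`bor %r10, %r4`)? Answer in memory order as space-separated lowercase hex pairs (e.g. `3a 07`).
c4 a0

3. bor fields op=0xc:4|rd=4:4|rs=10:4|pad=0:4 → word c4a0h → c4 a0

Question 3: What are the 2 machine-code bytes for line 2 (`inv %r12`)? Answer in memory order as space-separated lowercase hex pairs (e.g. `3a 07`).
line 2 (inv): pack op=0xf:4|rd=12:4|pad=0:8 = 0xfc00; big→ fc 00

fc 00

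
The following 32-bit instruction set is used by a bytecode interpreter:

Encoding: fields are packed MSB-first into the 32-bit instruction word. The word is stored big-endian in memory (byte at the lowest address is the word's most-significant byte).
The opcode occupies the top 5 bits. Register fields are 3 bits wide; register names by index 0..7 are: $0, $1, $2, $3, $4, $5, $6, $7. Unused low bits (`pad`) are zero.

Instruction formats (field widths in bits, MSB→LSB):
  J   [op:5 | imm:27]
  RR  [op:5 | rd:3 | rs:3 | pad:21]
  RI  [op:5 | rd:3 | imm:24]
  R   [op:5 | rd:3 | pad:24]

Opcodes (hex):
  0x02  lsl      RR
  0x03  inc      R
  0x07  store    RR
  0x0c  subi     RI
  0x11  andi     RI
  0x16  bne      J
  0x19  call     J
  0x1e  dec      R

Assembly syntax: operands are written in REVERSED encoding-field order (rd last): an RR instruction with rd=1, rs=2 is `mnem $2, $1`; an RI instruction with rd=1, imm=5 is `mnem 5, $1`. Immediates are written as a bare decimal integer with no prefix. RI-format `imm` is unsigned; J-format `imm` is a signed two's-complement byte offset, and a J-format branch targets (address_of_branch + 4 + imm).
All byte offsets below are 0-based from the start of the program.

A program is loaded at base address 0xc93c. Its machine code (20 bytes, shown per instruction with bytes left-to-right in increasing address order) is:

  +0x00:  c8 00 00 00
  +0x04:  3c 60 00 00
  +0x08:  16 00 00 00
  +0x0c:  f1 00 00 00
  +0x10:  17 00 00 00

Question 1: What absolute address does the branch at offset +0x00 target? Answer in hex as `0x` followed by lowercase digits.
0xc940

+0x00: c8 00 00 00 ⇒ word 0xc8000000 (big)
  opcode bits[31:27]=0x19: call/J
  imm: (w>>0)&0x7ffffff=0x0 → 0
  target = base 0xc93c + off 0x00 + 4 + imm 0 = 0xc940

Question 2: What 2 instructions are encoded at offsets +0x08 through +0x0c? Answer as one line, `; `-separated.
+0x08: 16 00 00 00 ⇒ word 0x16000000 (big)
  opcode bits[31:27]=0x2: lsl/RR
  rd@[26:24]=0x6 ⇒ $6
  rs@[23:21]=0x0 ⇒ $0
+0x0c: f1 00 00 00 ⇒ word 0xf1000000 (big)
  opcode bits[31:27]=0x1e: dec/R
  rd@[26:24]=0x1 ⇒ $1

lsl $0, $6; dec $1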